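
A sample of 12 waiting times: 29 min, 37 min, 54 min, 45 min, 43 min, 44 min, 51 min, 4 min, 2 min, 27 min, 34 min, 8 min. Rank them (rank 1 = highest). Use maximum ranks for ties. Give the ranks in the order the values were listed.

8, 6, 1, 3, 5, 4, 2, 11, 12, 9, 7, 10

Sorted (descending): 54, 51, 45, 44, 43, 37, 34, 29, 27, 8, 4, 2
No ties — each value takes its position as its rank.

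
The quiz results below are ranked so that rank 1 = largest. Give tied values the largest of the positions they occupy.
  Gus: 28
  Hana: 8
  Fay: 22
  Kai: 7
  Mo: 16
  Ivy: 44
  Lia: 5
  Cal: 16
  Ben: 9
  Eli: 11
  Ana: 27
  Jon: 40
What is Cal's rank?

7

Sorted (descending): 44, 40, 28, 27, 22, 16, 16, 11, 9, 8, 7, 5
The 2 values of 16 occupy positions 6–7 → each gets rank 7.
Cal has value 16 → rank 7.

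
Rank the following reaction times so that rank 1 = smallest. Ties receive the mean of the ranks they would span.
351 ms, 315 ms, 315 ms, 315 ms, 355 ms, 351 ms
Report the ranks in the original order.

Sorted (ascending): 315, 315, 315, 351, 351, 355
The 3 values of 315 occupy positions 1–3 → average rank 2.
The 2 values of 351 occupy positions 4–5 → average rank (4+5)/2 = 4.5.

4.5, 2, 2, 2, 6, 4.5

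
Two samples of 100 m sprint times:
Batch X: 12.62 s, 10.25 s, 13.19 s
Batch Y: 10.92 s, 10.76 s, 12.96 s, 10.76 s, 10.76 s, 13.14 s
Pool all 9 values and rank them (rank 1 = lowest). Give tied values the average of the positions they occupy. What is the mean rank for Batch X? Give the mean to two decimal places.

5.33

Sorted (ascending): 10.25, 10.76, 10.76, 10.76, 10.92, 12.62, 12.96, 13.14, 13.19
The 3 values of 10.76 occupy positions 2–4 → average rank 3.
Batch X values → pooled ranks: 12.62→6, 10.25→1, 13.19→9
Mean rank = (6 + 1 + 9) / 3 = 5.33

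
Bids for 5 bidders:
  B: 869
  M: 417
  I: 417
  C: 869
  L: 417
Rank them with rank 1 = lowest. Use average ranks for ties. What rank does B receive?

4.5

Sorted (ascending): 417, 417, 417, 869, 869
The 3 values of 417 occupy positions 1–3 → average rank 2.
The 2 values of 869 occupy positions 4–5 → average rank (4+5)/2 = 4.5.
B has value 869 → rank 4.5.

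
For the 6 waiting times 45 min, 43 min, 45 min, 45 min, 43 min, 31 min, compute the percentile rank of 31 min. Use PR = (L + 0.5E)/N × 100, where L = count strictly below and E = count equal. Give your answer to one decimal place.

8.3

N = 6.
Strictly below 31: 0. Equal to 31: 1.
PR = (0 + 0.5·1)/6 × 100 = 8.3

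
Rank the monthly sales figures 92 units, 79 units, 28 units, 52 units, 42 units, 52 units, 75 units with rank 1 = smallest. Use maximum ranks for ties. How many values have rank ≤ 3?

2

Sorted (ascending): 28, 42, 52, 52, 75, 79, 92
The 2 values of 52 occupy positions 3–4 → each gets rank 4.
Ranks ≤ 3: {1, 2} → 2 values.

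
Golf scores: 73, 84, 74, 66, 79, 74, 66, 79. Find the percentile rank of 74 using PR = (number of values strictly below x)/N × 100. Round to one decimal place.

N = 8.
Strictly below 74: 3. Equal to 74: 2.
PR = 3/8 × 100 = 37.5

37.5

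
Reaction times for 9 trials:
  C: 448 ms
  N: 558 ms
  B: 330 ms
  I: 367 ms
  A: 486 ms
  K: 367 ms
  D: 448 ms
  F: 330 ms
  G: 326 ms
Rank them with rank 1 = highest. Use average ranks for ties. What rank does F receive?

7.5

Sorted (descending): 558, 486, 448, 448, 367, 367, 330, 330, 326
The 2 values of 448 occupy positions 3–4 → average rank (3+4)/2 = 3.5.
The 2 values of 367 occupy positions 5–6 → average rank (5+6)/2 = 5.5.
The 2 values of 330 occupy positions 7–8 → average rank (7+8)/2 = 7.5.
F has value 330 ms → rank 7.5.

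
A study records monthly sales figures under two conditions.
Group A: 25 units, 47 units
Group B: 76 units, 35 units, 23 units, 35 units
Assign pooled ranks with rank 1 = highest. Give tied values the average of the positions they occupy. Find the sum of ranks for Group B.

14

Sorted (descending): 76, 47, 35, 35, 25, 23
The 2 values of 35 occupy positions 3–4 → average rank (3+4)/2 = 3.5.
Group B values → pooled ranks: 76→1, 35→3.5, 23→6, 35→3.5
Rank sum = 1 + 3.5 + 6 + 3.5 = 14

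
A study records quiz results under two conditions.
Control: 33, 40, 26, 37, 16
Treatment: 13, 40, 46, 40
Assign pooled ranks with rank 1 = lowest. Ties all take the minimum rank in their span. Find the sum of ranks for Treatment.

22

Sorted (ascending): 13, 16, 26, 33, 37, 40, 40, 40, 46
The 3 values of 40 occupy positions 6–8 → each gets rank 6.
Treatment values → pooled ranks: 13→1, 40→6, 46→9, 40→6
Rank sum = 1 + 6 + 9 + 6 = 22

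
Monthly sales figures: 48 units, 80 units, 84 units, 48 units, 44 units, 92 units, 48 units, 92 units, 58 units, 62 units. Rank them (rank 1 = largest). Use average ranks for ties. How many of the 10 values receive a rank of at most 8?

Sorted (descending): 92, 92, 84, 80, 62, 58, 48, 48, 48, 44
The 2 values of 92 occupy positions 1–2 → average rank (1+2)/2 = 1.5.
The 3 values of 48 occupy positions 7–9 → average rank 8.
Ranks ≤ 8: {1.5, 1.5, 3, 4, 5, 6, 8, 8, 8} → 9 values.

9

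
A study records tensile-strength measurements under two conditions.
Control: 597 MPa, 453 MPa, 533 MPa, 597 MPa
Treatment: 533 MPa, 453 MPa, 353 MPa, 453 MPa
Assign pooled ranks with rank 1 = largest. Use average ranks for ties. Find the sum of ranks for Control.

Sorted (descending): 597, 597, 533, 533, 453, 453, 453, 353
The 2 values of 597 occupy positions 1–2 → average rank (1+2)/2 = 1.5.
The 2 values of 533 occupy positions 3–4 → average rank (3+4)/2 = 3.5.
The 3 values of 453 occupy positions 5–7 → average rank 6.
Control values → pooled ranks: 597→1.5, 453→6, 533→3.5, 597→1.5
Rank sum = 1.5 + 6 + 3.5 + 1.5 = 12.5

12.5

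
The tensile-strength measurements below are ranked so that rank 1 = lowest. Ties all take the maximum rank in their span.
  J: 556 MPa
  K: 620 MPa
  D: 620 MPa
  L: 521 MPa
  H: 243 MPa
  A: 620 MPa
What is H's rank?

Sorted (ascending): 243, 521, 556, 620, 620, 620
The 3 values of 620 occupy positions 4–6 → each gets rank 6.
H has value 243 MPa → rank 1.

1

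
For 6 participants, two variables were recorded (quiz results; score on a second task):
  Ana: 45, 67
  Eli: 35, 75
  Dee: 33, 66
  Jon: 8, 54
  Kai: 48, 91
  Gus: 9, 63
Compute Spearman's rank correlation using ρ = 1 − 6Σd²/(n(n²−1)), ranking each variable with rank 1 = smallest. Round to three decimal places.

Ranks of variable 1: 5, 4, 3, 1, 6, 2
Ranks of variable 2: 4, 5, 3, 1, 6, 2
d = r₁ − r₂: 1, -1, 0, 0, 0, 0
d²: 1, 1, 0, 0, 0, 0; Σd² = 2
ρ = 1 − 6·2/(6·35) = 1 − 12/210 = 0.943

0.943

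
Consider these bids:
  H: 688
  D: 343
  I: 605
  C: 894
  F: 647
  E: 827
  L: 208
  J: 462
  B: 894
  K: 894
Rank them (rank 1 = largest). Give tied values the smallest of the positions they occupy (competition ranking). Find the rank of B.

1

Sorted (descending): 894, 894, 894, 827, 688, 647, 605, 462, 343, 208
The 3 values of 894 occupy positions 1–3 → each gets rank 1.
B has value 894 → rank 1.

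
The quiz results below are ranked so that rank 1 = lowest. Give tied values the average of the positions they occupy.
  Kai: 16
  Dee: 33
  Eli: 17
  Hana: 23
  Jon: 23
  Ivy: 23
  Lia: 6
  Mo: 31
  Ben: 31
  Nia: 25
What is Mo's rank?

8.5

Sorted (ascending): 6, 16, 17, 23, 23, 23, 25, 31, 31, 33
The 3 values of 23 occupy positions 4–6 → average rank 5.
The 2 values of 31 occupy positions 8–9 → average rank (8+9)/2 = 8.5.
Mo has value 31 → rank 8.5.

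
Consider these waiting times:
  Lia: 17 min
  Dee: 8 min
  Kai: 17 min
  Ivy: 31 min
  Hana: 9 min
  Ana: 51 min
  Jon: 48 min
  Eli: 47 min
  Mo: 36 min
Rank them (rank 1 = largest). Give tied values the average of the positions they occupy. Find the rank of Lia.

Sorted (descending): 51, 48, 47, 36, 31, 17, 17, 9, 8
The 2 values of 17 occupy positions 6–7 → average rank (6+7)/2 = 6.5.
Lia has value 17 min → rank 6.5.

6.5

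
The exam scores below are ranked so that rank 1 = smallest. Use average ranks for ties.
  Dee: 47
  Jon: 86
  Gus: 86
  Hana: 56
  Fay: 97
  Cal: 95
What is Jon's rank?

3.5

Sorted (ascending): 47, 56, 86, 86, 95, 97
The 2 values of 86 occupy positions 3–4 → average rank (3+4)/2 = 3.5.
Jon has value 86 → rank 3.5.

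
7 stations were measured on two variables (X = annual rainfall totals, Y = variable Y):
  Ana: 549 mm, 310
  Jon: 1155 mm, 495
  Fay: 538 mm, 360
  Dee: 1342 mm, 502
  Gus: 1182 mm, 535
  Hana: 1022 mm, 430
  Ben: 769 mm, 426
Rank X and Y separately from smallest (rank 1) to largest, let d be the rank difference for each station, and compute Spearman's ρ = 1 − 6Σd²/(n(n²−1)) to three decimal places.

Ranks of variable 1: 2, 5, 1, 7, 6, 4, 3
Ranks of variable 2: 1, 5, 2, 6, 7, 4, 3
d = r₁ − r₂: 1, 0, -1, 1, -1, 0, 0
d²: 1, 0, 1, 1, 1, 0, 0; Σd² = 4
ρ = 1 − 6·4/(7·48) = 1 − 24/336 = 0.929

0.929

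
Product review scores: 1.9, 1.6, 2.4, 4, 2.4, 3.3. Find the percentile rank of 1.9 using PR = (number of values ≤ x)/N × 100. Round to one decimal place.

N = 6.
Strictly below 1.9: 1. Equal to 1.9: 1.
PR = 2/6 × 100 = 33.3

33.3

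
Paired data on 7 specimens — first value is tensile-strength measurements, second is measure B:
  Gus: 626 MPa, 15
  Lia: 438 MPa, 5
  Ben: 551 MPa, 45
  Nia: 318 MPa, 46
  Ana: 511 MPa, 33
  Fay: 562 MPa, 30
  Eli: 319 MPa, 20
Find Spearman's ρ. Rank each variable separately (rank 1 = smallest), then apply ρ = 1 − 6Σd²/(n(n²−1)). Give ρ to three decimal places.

Ranks of variable 1: 7, 3, 5, 1, 4, 6, 2
Ranks of variable 2: 2, 1, 6, 7, 5, 4, 3
d = r₁ − r₂: 5, 2, -1, -6, -1, 2, -1
d²: 25, 4, 1, 36, 1, 4, 1; Σd² = 72
ρ = 1 − 6·72/(7·48) = 1 − 432/336 = -0.286

-0.286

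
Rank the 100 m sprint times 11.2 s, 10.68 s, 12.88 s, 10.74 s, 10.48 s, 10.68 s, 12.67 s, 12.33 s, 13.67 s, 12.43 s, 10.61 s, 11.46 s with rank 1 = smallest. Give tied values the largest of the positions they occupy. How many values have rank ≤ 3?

2

Sorted (ascending): 10.48, 10.61, 10.68, 10.68, 10.74, 11.2, 11.46, 12.33, 12.43, 12.67, 12.88, 13.67
The 2 values of 10.68 occupy positions 3–4 → each gets rank 4.
Ranks ≤ 3: {1, 2} → 2 values.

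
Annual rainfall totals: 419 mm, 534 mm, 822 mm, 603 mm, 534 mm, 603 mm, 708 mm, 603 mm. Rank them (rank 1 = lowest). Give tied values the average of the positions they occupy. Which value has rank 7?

708

Sorted (ascending): 419, 534, 534, 603, 603, 603, 708, 822
The 2 values of 534 occupy positions 2–3 → average rank (2+3)/2 = 2.5.
The 3 values of 603 occupy positions 4–6 → average rank 5.
Rank 7 → value 708.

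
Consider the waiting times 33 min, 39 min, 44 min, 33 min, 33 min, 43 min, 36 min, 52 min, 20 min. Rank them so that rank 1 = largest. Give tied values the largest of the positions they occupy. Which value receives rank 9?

Sorted (descending): 52, 44, 43, 39, 36, 33, 33, 33, 20
The 3 values of 33 occupy positions 6–8 → each gets rank 8.
Rank 9 → value 20.

20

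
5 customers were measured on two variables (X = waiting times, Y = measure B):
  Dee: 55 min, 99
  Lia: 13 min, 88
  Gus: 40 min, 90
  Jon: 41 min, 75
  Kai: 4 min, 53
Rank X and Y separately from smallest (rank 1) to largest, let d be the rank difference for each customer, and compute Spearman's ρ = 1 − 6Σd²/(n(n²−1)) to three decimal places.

Ranks of variable 1: 5, 2, 3, 4, 1
Ranks of variable 2: 5, 3, 4, 2, 1
d = r₁ − r₂: 0, -1, -1, 2, 0
d²: 0, 1, 1, 4, 0; Σd² = 6
ρ = 1 − 6·6/(5·24) = 1 − 36/120 = 0.700

0.700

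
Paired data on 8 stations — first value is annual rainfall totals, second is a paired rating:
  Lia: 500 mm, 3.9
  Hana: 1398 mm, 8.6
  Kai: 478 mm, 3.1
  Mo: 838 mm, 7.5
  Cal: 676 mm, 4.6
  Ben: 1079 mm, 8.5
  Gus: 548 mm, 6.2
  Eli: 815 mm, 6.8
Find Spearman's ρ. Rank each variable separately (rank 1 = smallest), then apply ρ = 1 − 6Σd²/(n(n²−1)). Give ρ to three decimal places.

0.976

Ranks of variable 1: 2, 8, 1, 6, 4, 7, 3, 5
Ranks of variable 2: 2, 8, 1, 6, 3, 7, 4, 5
d = r₁ − r₂: 0, 0, 0, 0, 1, 0, -1, 0
d²: 0, 0, 0, 0, 1, 0, 1, 0; Σd² = 2
ρ = 1 − 6·2/(8·63) = 1 − 12/504 = 0.976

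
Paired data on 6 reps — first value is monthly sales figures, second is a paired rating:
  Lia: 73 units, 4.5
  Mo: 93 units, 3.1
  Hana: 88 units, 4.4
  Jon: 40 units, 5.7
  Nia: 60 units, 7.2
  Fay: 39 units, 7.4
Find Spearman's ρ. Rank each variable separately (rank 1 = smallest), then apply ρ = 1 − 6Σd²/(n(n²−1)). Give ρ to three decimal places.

Ranks of variable 1: 4, 6, 5, 2, 3, 1
Ranks of variable 2: 3, 1, 2, 4, 5, 6
d = r₁ − r₂: 1, 5, 3, -2, -2, -5
d²: 1, 25, 9, 4, 4, 25; Σd² = 68
ρ = 1 − 6·68/(6·35) = 1 − 408/210 = -0.943

-0.943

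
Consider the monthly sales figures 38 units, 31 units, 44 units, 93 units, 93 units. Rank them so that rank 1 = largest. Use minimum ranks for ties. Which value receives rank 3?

44

Sorted (descending): 93, 93, 44, 38, 31
The 2 values of 93 occupy positions 1–2 → each gets rank 1.
Rank 3 → value 44.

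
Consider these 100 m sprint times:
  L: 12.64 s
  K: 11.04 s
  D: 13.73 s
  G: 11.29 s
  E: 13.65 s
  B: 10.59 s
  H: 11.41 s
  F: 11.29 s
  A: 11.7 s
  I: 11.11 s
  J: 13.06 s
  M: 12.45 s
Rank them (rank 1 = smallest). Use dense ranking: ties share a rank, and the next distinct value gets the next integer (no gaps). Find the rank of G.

Sorted (ascending): 10.59, 11.04, 11.11, 11.29, 11.29, 11.41, 11.7, 12.45, 12.64, 13.06, 13.65, 13.73
The 2 values of 11.29 share dense rank 4.
Remaining distinct values take the next consecutive integers.
G has value 11.29 s → rank 4.

4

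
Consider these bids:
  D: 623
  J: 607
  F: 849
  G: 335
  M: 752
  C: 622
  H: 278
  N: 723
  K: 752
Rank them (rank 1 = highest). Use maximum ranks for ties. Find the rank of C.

6

Sorted (descending): 849, 752, 752, 723, 623, 622, 607, 335, 278
The 2 values of 752 occupy positions 2–3 → each gets rank 3.
C has value 622 → rank 6.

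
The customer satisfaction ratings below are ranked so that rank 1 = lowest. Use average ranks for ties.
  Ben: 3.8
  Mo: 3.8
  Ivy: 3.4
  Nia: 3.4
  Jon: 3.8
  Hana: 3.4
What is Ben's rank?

5

Sorted (ascending): 3.4, 3.4, 3.4, 3.8, 3.8, 3.8
The 3 values of 3.4 occupy positions 1–3 → average rank 2.
The 3 values of 3.8 occupy positions 4–6 → average rank 5.
Ben has value 3.8 → rank 5.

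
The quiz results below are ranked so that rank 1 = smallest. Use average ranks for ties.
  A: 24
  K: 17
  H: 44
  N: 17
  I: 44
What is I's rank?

4.5

Sorted (ascending): 17, 17, 24, 44, 44
The 2 values of 17 occupy positions 1–2 → average rank (1+2)/2 = 1.5.
The 2 values of 44 occupy positions 4–5 → average rank (4+5)/2 = 4.5.
I has value 44 → rank 4.5.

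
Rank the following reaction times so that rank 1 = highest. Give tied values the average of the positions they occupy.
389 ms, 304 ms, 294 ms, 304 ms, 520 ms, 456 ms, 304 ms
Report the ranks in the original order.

3, 5, 7, 5, 1, 2, 5

Sorted (descending): 520, 456, 389, 304, 304, 304, 294
The 3 values of 304 occupy positions 4–6 → average rank 5.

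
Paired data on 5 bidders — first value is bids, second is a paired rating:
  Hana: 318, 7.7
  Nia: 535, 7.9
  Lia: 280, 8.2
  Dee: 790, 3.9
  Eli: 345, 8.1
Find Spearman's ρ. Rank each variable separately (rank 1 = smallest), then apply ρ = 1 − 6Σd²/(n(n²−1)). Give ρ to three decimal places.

Ranks of variable 1: 2, 4, 1, 5, 3
Ranks of variable 2: 2, 3, 5, 1, 4
d = r₁ − r₂: 0, 1, -4, 4, -1
d²: 0, 1, 16, 16, 1; Σd² = 34
ρ = 1 − 6·34/(5·24) = 1 − 204/120 = -0.700

-0.700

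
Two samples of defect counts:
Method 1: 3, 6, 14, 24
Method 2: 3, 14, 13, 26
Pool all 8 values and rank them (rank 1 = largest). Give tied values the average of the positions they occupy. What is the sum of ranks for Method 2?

Sorted (descending): 26, 24, 14, 14, 13, 6, 3, 3
The 2 values of 14 occupy positions 3–4 → average rank (3+4)/2 = 3.5.
The 2 values of 3 occupy positions 7–8 → average rank (7+8)/2 = 7.5.
Method 2 values → pooled ranks: 3→7.5, 14→3.5, 13→5, 26→1
Rank sum = 7.5 + 3.5 + 5 + 1 = 17

17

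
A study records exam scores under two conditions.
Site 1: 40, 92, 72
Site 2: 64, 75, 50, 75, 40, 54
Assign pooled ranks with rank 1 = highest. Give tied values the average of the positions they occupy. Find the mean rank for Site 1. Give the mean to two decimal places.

4.50

Sorted (descending): 92, 75, 75, 72, 64, 54, 50, 40, 40
The 2 values of 75 occupy positions 2–3 → average rank (2+3)/2 = 2.5.
The 2 values of 40 occupy positions 8–9 → average rank (8+9)/2 = 8.5.
Site 1 values → pooled ranks: 40→8.5, 92→1, 72→4
Mean rank = (8.5 + 1 + 4) / 3 = 4.50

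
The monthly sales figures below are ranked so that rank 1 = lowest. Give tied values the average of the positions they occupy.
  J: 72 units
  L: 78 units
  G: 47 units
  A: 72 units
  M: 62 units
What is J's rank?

Sorted (ascending): 47, 62, 72, 72, 78
The 2 values of 72 occupy positions 3–4 → average rank (3+4)/2 = 3.5.
J has value 72 units → rank 3.5.

3.5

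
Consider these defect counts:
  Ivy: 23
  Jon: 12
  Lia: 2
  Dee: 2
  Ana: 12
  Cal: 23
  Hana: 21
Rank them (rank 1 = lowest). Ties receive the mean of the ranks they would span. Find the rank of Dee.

Sorted (ascending): 2, 2, 12, 12, 21, 23, 23
The 2 values of 2 occupy positions 1–2 → average rank (1+2)/2 = 1.5.
The 2 values of 12 occupy positions 3–4 → average rank (3+4)/2 = 3.5.
The 2 values of 23 occupy positions 6–7 → average rank (6+7)/2 = 6.5.
Dee has value 2 → rank 1.5.

1.5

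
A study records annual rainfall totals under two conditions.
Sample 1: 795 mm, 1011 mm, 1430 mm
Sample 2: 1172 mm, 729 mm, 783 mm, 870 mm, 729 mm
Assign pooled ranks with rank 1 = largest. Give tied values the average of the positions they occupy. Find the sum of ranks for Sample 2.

Sorted (descending): 1430, 1172, 1011, 870, 795, 783, 729, 729
The 2 values of 729 occupy positions 7–8 → average rank (7+8)/2 = 7.5.
Sample 2 values → pooled ranks: 1172→2, 729→7.5, 783→6, 870→4, 729→7.5
Rank sum = 2 + 7.5 + 6 + 4 + 7.5 = 27

27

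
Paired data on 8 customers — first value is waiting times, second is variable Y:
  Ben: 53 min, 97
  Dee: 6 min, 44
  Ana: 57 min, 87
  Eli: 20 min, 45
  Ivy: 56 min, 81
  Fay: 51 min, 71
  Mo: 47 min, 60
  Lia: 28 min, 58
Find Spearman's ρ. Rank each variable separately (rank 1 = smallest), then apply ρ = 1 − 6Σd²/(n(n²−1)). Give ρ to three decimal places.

0.929

Ranks of variable 1: 6, 1, 8, 2, 7, 5, 4, 3
Ranks of variable 2: 8, 1, 7, 2, 6, 5, 4, 3
d = r₁ − r₂: -2, 0, 1, 0, 1, 0, 0, 0
d²: 4, 0, 1, 0, 1, 0, 0, 0; Σd² = 6
ρ = 1 − 6·6/(8·63) = 1 − 36/504 = 0.929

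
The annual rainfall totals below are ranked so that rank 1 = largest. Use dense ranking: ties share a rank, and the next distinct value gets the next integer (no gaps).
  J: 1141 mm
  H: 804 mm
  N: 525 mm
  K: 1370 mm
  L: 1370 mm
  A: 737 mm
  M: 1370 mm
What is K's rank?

Sorted (descending): 1370, 1370, 1370, 1141, 804, 737, 525
The 3 values of 1370 share dense rank 1.
Remaining distinct values take the next consecutive integers.
K has value 1370 mm → rank 1.

1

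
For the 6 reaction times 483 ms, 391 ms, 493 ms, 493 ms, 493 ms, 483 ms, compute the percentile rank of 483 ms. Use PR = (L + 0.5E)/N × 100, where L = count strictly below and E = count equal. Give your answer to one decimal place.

33.3

N = 6.
Strictly below 483: 1. Equal to 483: 2.
PR = (1 + 0.5·2)/6 × 100 = 33.3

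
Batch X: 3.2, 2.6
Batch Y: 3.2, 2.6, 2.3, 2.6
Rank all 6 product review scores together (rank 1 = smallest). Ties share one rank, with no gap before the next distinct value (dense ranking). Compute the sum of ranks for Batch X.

5

Sorted (ascending): 2.3, 2.6, 2.6, 2.6, 3.2, 3.2
The 3 values of 2.6 share dense rank 2.
The 2 values of 3.2 share dense rank 3.
Remaining distinct values take the next consecutive integers.
Batch X values → pooled ranks: 3.2→3, 2.6→2
Rank sum = 3 + 2 = 5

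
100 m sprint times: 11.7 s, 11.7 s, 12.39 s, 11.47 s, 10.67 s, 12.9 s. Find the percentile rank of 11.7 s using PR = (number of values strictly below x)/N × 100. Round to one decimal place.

33.3

N = 6.
Strictly below 11.7: 2. Equal to 11.7: 2.
PR = 2/6 × 100 = 33.3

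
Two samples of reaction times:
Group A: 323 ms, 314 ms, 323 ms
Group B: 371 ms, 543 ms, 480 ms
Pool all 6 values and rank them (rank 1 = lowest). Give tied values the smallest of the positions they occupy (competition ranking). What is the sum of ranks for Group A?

5

Sorted (ascending): 314, 323, 323, 371, 480, 543
The 2 values of 323 occupy positions 2–3 → each gets rank 2.
Group A values → pooled ranks: 323→2, 314→1, 323→2
Rank sum = 2 + 1 + 2 = 5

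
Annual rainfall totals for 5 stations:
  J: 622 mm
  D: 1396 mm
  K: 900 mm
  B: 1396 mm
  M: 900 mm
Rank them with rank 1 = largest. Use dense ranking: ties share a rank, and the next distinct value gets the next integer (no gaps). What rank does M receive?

Sorted (descending): 1396, 1396, 900, 900, 622
The 2 values of 1396 share dense rank 1.
The 2 values of 900 share dense rank 2.
Remaining distinct values take the next consecutive integers.
M has value 900 mm → rank 2.

2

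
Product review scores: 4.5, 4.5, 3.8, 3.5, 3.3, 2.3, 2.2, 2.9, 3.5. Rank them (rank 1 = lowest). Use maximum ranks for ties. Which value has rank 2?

2.3

Sorted (ascending): 2.2, 2.3, 2.9, 3.3, 3.5, 3.5, 3.8, 4.5, 4.5
The 2 values of 3.5 occupy positions 5–6 → each gets rank 6.
The 2 values of 4.5 occupy positions 8–9 → each gets rank 9.
Rank 2 → value 2.3.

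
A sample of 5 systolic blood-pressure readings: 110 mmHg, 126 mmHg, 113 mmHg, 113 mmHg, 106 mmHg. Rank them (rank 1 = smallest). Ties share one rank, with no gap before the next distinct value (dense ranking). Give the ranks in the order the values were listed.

2, 4, 3, 3, 1

Sorted (ascending): 106, 110, 113, 113, 126
The 2 values of 113 share dense rank 3.
Remaining distinct values take the next consecutive integers.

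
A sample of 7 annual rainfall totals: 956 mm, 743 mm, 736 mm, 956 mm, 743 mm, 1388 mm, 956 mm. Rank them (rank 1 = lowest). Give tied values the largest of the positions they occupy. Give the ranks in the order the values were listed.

6, 3, 1, 6, 3, 7, 6

Sorted (ascending): 736, 743, 743, 956, 956, 956, 1388
The 2 values of 743 occupy positions 2–3 → each gets rank 3.
The 3 values of 956 occupy positions 4–6 → each gets rank 6.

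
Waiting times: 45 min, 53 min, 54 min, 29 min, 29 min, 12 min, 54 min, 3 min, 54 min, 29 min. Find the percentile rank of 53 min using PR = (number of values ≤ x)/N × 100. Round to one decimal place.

70.0

N = 10.
Strictly below 53: 6. Equal to 53: 1.
PR = 7/10 × 100 = 70.0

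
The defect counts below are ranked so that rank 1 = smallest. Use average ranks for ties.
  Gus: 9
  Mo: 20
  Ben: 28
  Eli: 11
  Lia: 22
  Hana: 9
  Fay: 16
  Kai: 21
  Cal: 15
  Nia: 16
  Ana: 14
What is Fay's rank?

Sorted (ascending): 9, 9, 11, 14, 15, 16, 16, 20, 21, 22, 28
The 2 values of 9 occupy positions 1–2 → average rank (1+2)/2 = 1.5.
The 2 values of 16 occupy positions 6–7 → average rank (6+7)/2 = 6.5.
Fay has value 16 → rank 6.5.

6.5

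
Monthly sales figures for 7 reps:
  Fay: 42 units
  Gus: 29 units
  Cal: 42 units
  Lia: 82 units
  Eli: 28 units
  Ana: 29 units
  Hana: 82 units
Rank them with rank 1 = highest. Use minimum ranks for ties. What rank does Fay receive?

3

Sorted (descending): 82, 82, 42, 42, 29, 29, 28
The 2 values of 82 occupy positions 1–2 → each gets rank 1.
The 2 values of 42 occupy positions 3–4 → each gets rank 3.
The 2 values of 29 occupy positions 5–6 → each gets rank 5.
Fay has value 42 units → rank 3.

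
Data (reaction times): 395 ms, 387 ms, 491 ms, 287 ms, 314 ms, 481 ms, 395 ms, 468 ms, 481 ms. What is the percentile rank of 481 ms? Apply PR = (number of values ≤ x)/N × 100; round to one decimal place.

88.9

N = 9.
Strictly below 481: 6. Equal to 481: 2.
PR = 8/9 × 100 = 88.9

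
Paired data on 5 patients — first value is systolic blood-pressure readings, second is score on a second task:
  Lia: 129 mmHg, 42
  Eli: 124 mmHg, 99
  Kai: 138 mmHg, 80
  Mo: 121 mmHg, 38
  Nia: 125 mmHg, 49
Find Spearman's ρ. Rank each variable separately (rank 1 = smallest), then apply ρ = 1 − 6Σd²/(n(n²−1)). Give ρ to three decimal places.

0.300

Ranks of variable 1: 4, 2, 5, 1, 3
Ranks of variable 2: 2, 5, 4, 1, 3
d = r₁ − r₂: 2, -3, 1, 0, 0
d²: 4, 9, 1, 0, 0; Σd² = 14
ρ = 1 − 6·14/(5·24) = 1 − 84/120 = 0.300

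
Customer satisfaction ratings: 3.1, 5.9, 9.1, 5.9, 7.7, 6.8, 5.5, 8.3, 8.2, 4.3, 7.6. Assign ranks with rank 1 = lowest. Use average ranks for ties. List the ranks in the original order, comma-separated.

Sorted (ascending): 3.1, 4.3, 5.5, 5.9, 5.9, 6.8, 7.6, 7.7, 8.2, 8.3, 9.1
The 2 values of 5.9 occupy positions 4–5 → average rank (4+5)/2 = 4.5.

1, 4.5, 11, 4.5, 8, 6, 3, 10, 9, 2, 7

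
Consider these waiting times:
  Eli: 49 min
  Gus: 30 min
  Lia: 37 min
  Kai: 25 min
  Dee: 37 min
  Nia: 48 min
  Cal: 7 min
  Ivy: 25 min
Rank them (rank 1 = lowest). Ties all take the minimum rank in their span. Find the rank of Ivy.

2

Sorted (ascending): 7, 25, 25, 30, 37, 37, 48, 49
The 2 values of 25 occupy positions 2–3 → each gets rank 2.
The 2 values of 37 occupy positions 5–6 → each gets rank 5.
Ivy has value 25 min → rank 2.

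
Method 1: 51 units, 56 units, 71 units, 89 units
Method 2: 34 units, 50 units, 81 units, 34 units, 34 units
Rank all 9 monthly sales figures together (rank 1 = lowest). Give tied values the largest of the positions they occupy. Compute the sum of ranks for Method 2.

21

Sorted (ascending): 34, 34, 34, 50, 51, 56, 71, 81, 89
The 3 values of 34 occupy positions 1–3 → each gets rank 3.
Method 2 values → pooled ranks: 34→3, 50→4, 81→8, 34→3, 34→3
Rank sum = 3 + 4 + 8 + 3 + 3 = 21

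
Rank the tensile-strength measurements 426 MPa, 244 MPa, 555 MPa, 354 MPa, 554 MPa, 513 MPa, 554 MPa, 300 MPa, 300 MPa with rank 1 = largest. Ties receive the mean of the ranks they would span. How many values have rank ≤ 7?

Sorted (descending): 555, 554, 554, 513, 426, 354, 300, 300, 244
The 2 values of 554 occupy positions 2–3 → average rank (2+3)/2 = 2.5.
The 2 values of 300 occupy positions 7–8 → average rank (7+8)/2 = 7.5.
Ranks ≤ 7: {1, 2.5, 2.5, 4, 5, 6} → 6 values.

6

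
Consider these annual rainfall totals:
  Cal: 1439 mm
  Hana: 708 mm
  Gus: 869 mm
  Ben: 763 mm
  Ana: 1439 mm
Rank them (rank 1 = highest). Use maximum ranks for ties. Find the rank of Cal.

2

Sorted (descending): 1439, 1439, 869, 763, 708
The 2 values of 1439 occupy positions 1–2 → each gets rank 2.
Cal has value 1439 mm → rank 2.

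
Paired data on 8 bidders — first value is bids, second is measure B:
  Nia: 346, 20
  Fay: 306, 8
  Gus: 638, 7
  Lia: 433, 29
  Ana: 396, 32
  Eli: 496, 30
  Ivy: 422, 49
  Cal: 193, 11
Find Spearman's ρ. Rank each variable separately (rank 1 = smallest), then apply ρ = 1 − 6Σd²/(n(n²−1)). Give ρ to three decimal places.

0.119

Ranks of variable 1: 3, 2, 8, 6, 4, 7, 5, 1
Ranks of variable 2: 4, 2, 1, 5, 7, 6, 8, 3
d = r₁ − r₂: -1, 0, 7, 1, -3, 1, -3, -2
d²: 1, 0, 49, 1, 9, 1, 9, 4; Σd² = 74
ρ = 1 − 6·74/(8·63) = 1 − 444/504 = 0.119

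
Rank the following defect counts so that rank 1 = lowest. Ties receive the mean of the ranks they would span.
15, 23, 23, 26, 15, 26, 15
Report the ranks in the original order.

Sorted (ascending): 15, 15, 15, 23, 23, 26, 26
The 3 values of 15 occupy positions 1–3 → average rank 2.
The 2 values of 23 occupy positions 4–5 → average rank (4+5)/2 = 4.5.
The 2 values of 26 occupy positions 6–7 → average rank (6+7)/2 = 6.5.

2, 4.5, 4.5, 6.5, 2, 6.5, 2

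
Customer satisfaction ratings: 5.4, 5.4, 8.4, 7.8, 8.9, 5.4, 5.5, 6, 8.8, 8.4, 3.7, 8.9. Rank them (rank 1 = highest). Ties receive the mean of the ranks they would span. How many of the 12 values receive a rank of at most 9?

Sorted (descending): 8.9, 8.9, 8.8, 8.4, 8.4, 7.8, 6, 5.5, 5.4, 5.4, 5.4, 3.7
The 2 values of 8.9 occupy positions 1–2 → average rank (1+2)/2 = 1.5.
The 2 values of 8.4 occupy positions 4–5 → average rank (4+5)/2 = 4.5.
The 3 values of 5.4 occupy positions 9–11 → average rank 10.
Ranks ≤ 9: {1.5, 1.5, 3, 4.5, 4.5, 6, 7, 8} → 8 values.

8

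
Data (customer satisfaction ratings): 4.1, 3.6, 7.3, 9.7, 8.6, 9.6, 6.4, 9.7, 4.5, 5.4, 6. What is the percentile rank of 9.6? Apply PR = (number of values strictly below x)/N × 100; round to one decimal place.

N = 11.
Strictly below 9.6: 8. Equal to 9.6: 1.
PR = 8/11 × 100 = 72.7

72.7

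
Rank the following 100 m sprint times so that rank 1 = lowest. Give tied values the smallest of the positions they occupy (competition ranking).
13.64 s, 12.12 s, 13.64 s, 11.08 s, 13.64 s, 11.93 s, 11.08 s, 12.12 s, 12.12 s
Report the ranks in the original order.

Sorted (ascending): 11.08, 11.08, 11.93, 12.12, 12.12, 12.12, 13.64, 13.64, 13.64
The 2 values of 11.08 occupy positions 1–2 → each gets rank 1.
The 3 values of 12.12 occupy positions 4–6 → each gets rank 4.
The 3 values of 13.64 occupy positions 7–9 → each gets rank 7.

7, 4, 7, 1, 7, 3, 1, 4, 4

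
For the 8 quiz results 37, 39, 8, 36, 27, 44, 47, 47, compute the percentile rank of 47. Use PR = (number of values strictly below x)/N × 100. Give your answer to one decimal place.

75.0

N = 8.
Strictly below 47: 6. Equal to 47: 2.
PR = 6/8 × 100 = 75.0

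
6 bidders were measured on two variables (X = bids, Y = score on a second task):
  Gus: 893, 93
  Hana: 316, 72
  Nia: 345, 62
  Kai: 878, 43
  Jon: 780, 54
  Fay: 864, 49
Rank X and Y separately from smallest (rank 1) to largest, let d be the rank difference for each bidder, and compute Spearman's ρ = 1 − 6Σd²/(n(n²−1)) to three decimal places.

Ranks of variable 1: 6, 1, 2, 5, 3, 4
Ranks of variable 2: 6, 5, 4, 1, 3, 2
d = r₁ − r₂: 0, -4, -2, 4, 0, 2
d²: 0, 16, 4, 16, 0, 4; Σd² = 40
ρ = 1 − 6·40/(6·35) = 1 − 240/210 = -0.143

-0.143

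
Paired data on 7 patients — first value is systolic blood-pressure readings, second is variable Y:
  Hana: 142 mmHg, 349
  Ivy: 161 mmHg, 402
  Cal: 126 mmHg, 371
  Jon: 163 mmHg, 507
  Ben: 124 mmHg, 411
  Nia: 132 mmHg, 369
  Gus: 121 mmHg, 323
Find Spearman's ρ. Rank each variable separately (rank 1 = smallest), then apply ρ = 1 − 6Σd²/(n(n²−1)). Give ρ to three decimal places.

0.500

Ranks of variable 1: 5, 6, 3, 7, 2, 4, 1
Ranks of variable 2: 2, 5, 4, 7, 6, 3, 1
d = r₁ − r₂: 3, 1, -1, 0, -4, 1, 0
d²: 9, 1, 1, 0, 16, 1, 0; Σd² = 28
ρ = 1 − 6·28/(7·48) = 1 − 168/336 = 0.500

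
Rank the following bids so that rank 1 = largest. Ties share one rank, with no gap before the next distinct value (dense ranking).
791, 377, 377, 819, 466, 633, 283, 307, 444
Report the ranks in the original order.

2, 6, 6, 1, 4, 3, 8, 7, 5

Sorted (descending): 819, 791, 633, 466, 444, 377, 377, 307, 283
The 2 values of 377 share dense rank 6.
Remaining distinct values take the next consecutive integers.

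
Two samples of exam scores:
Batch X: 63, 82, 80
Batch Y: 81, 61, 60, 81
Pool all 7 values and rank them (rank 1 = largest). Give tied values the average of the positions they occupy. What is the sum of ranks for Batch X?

10

Sorted (descending): 82, 81, 81, 80, 63, 61, 60
The 2 values of 81 occupy positions 2–3 → average rank (2+3)/2 = 2.5.
Batch X values → pooled ranks: 63→5, 82→1, 80→4
Rank sum = 5 + 1 + 4 = 10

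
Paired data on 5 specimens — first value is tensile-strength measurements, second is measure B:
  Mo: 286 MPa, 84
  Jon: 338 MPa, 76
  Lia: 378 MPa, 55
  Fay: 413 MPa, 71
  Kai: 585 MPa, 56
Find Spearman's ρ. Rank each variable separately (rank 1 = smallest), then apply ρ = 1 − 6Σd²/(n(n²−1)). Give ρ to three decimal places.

-0.700

Ranks of variable 1: 1, 2, 3, 4, 5
Ranks of variable 2: 5, 4, 1, 3, 2
d = r₁ − r₂: -4, -2, 2, 1, 3
d²: 16, 4, 4, 1, 9; Σd² = 34
ρ = 1 − 6·34/(5·24) = 1 − 204/120 = -0.700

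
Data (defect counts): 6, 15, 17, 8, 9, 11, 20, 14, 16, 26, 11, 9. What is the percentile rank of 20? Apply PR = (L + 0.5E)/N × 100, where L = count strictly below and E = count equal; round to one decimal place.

87.5

N = 12.
Strictly below 20: 10. Equal to 20: 1.
PR = (10 + 0.5·1)/12 × 100 = 87.5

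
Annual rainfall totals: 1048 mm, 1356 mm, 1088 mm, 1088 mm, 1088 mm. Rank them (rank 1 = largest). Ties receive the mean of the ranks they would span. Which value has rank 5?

1048

Sorted (descending): 1356, 1088, 1088, 1088, 1048
The 3 values of 1088 occupy positions 2–4 → average rank 3.
Rank 5 → value 1048.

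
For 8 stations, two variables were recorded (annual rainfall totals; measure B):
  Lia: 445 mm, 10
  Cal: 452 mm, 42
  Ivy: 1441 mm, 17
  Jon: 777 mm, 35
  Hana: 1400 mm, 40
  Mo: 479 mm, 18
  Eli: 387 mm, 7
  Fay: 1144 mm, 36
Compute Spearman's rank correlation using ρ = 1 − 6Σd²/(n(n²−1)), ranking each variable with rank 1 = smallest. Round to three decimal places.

0.405

Ranks of variable 1: 2, 3, 8, 5, 7, 4, 1, 6
Ranks of variable 2: 2, 8, 3, 5, 7, 4, 1, 6
d = r₁ − r₂: 0, -5, 5, 0, 0, 0, 0, 0
d²: 0, 25, 25, 0, 0, 0, 0, 0; Σd² = 50
ρ = 1 − 6·50/(8·63) = 1 − 300/504 = 0.405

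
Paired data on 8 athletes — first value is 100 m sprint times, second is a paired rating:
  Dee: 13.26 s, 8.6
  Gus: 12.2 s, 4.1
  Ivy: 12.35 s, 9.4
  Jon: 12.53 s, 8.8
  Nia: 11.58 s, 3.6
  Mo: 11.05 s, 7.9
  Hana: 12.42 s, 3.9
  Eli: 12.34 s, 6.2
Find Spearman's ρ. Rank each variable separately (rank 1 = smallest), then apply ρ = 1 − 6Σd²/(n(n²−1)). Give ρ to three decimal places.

Ranks of variable 1: 8, 3, 5, 7, 2, 1, 6, 4
Ranks of variable 2: 6, 3, 8, 7, 1, 5, 2, 4
d = r₁ − r₂: 2, 0, -3, 0, 1, -4, 4, 0
d²: 4, 0, 9, 0, 1, 16, 16, 0; Σd² = 46
ρ = 1 − 6·46/(8·63) = 1 − 276/504 = 0.452

0.452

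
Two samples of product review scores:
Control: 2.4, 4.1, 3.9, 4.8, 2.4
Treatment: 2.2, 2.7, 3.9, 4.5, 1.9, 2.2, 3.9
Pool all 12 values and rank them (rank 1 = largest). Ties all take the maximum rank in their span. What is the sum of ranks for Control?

Sorted (descending): 4.8, 4.5, 4.1, 3.9, 3.9, 3.9, 2.7, 2.4, 2.4, 2.2, 2.2, 1.9
The 3 values of 3.9 occupy positions 4–6 → each gets rank 6.
The 2 values of 2.4 occupy positions 8–9 → each gets rank 9.
The 2 values of 2.2 occupy positions 10–11 → each gets rank 11.
Control values → pooled ranks: 2.4→9, 4.1→3, 3.9→6, 4.8→1, 2.4→9
Rank sum = 9 + 3 + 6 + 1 + 9 = 28

28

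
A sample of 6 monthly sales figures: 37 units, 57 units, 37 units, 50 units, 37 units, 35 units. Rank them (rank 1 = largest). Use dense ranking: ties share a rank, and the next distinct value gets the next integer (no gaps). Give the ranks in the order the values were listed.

Sorted (descending): 57, 50, 37, 37, 37, 35
The 3 values of 37 share dense rank 3.
Remaining distinct values take the next consecutive integers.

3, 1, 3, 2, 3, 4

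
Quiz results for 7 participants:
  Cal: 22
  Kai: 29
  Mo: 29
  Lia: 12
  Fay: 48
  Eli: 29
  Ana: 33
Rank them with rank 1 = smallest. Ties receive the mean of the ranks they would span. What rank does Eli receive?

4

Sorted (ascending): 12, 22, 29, 29, 29, 33, 48
The 3 values of 29 occupy positions 3–5 → average rank 4.
Eli has value 29 → rank 4.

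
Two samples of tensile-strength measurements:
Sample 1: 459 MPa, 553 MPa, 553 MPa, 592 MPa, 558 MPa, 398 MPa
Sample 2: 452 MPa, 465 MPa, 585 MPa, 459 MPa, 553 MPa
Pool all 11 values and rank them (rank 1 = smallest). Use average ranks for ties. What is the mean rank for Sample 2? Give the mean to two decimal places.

5.50

Sorted (ascending): 398, 452, 459, 459, 465, 553, 553, 553, 558, 585, 592
The 2 values of 459 occupy positions 3–4 → average rank (3+4)/2 = 3.5.
The 3 values of 553 occupy positions 6–8 → average rank 7.
Sample 2 values → pooled ranks: 452→2, 465→5, 585→10, 459→3.5, 553→7
Mean rank = (2 + 5 + 10 + 3.5 + 7) / 5 = 5.50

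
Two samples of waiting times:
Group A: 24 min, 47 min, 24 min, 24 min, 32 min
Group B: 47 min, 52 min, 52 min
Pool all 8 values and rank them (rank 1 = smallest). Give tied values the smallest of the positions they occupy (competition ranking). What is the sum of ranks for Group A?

Sorted (ascending): 24, 24, 24, 32, 47, 47, 52, 52
The 3 values of 24 occupy positions 1–3 → each gets rank 1.
The 2 values of 47 occupy positions 5–6 → each gets rank 5.
The 2 values of 52 occupy positions 7–8 → each gets rank 7.
Group A values → pooled ranks: 24→1, 47→5, 24→1, 24→1, 32→4
Rank sum = 1 + 5 + 1 + 1 + 4 = 12

12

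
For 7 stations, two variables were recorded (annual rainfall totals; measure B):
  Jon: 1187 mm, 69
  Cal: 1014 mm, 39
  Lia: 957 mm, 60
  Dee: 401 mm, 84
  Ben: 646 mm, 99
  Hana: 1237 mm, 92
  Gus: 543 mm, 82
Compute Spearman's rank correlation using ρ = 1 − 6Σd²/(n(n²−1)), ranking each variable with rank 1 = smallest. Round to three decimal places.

-0.179

Ranks of variable 1: 6, 5, 4, 1, 3, 7, 2
Ranks of variable 2: 3, 1, 2, 5, 7, 6, 4
d = r₁ − r₂: 3, 4, 2, -4, -4, 1, -2
d²: 9, 16, 4, 16, 16, 1, 4; Σd² = 66
ρ = 1 − 6·66/(7·48) = 1 − 396/336 = -0.179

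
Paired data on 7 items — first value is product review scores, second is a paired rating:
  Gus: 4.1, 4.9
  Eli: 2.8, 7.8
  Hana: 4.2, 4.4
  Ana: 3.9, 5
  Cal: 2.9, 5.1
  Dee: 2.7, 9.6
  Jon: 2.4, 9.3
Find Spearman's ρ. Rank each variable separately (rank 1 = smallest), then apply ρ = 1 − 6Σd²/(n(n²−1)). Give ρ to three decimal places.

Ranks of variable 1: 6, 3, 7, 5, 4, 2, 1
Ranks of variable 2: 2, 5, 1, 3, 4, 7, 6
d = r₁ − r₂: 4, -2, 6, 2, 0, -5, -5
d²: 16, 4, 36, 4, 0, 25, 25; Σd² = 110
ρ = 1 − 6·110/(7·48) = 1 − 660/336 = -0.964

-0.964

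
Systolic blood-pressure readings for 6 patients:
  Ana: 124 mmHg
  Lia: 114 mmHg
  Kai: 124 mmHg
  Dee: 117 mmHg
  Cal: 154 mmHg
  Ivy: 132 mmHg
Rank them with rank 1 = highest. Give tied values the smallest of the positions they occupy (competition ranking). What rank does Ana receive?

3

Sorted (descending): 154, 132, 124, 124, 117, 114
The 2 values of 124 occupy positions 3–4 → each gets rank 3.
Ana has value 124 mmHg → rank 3.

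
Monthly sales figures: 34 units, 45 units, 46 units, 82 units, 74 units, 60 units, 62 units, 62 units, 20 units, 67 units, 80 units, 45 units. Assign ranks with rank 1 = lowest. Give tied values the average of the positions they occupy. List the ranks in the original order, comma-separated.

Sorted (ascending): 20, 34, 45, 45, 46, 60, 62, 62, 67, 74, 80, 82
The 2 values of 45 occupy positions 3–4 → average rank (3+4)/2 = 3.5.
The 2 values of 62 occupy positions 7–8 → average rank (7+8)/2 = 7.5.

2, 3.5, 5, 12, 10, 6, 7.5, 7.5, 1, 9, 11, 3.5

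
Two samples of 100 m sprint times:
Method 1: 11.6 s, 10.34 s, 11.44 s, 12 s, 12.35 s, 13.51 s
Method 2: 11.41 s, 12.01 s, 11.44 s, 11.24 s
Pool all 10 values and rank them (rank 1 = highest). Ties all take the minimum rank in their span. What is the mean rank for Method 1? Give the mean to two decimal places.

4.67

Sorted (descending): 13.51, 12.35, 12.01, 12, 11.6, 11.44, 11.44, 11.41, 11.24, 10.34
The 2 values of 11.44 occupy positions 6–7 → each gets rank 6.
Method 1 values → pooled ranks: 11.6→5, 10.34→10, 11.44→6, 12→4, 12.35→2, 13.51→1
Mean rank = (5 + 10 + 6 + 4 + 2 + 1) / 6 = 4.67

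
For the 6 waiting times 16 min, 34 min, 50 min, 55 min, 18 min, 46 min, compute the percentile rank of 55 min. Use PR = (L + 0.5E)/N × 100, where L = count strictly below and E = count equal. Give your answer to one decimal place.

91.7

N = 6.
Strictly below 55: 5. Equal to 55: 1.
PR = (5 + 0.5·1)/6 × 100 = 91.7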